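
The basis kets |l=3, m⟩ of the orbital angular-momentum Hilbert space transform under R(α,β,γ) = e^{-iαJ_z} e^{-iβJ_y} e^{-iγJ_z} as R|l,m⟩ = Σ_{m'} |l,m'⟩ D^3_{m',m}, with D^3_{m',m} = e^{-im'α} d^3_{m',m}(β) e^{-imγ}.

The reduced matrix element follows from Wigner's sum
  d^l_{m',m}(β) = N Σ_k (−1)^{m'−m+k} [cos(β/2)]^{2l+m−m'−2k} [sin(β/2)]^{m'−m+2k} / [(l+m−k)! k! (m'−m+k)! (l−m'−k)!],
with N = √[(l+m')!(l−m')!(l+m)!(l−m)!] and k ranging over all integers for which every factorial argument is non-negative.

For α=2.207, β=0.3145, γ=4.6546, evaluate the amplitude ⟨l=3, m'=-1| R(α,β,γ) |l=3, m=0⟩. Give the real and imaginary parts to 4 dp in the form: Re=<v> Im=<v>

Re=-0.2803 Im=0.3794

Split into d^3_{-1,0}(β=0.3145) × two z-phases.
Half-angle: c=0.987662, s=0.156603. N=√(2·24·6·6)=41.569219
The bounds max(0,m−m')=1 and min(l+m,l−m')=3 give 3 terms
  k=1: (−1)^0·41.5692/(12)·0.9877^5·0.1566^1 = +0.509837
  k=2: (−1)^1·41.5692/(4)·0.9877^3·0.1566^3 = -0.038453
  k=3: (−1)^2·41.5692/(12)·0.9877^1·0.1566^5 = +0.000322
d^3_{-1,0}(0.3145) = +0.509837 -0.038453 +0.000322 = +0.471705
Attach z-rotation phases: D = e^{-i(-1)(2.207)}·(+0.471705)·e^{-i(0)(4.6546)} = -0.280262+0.379420i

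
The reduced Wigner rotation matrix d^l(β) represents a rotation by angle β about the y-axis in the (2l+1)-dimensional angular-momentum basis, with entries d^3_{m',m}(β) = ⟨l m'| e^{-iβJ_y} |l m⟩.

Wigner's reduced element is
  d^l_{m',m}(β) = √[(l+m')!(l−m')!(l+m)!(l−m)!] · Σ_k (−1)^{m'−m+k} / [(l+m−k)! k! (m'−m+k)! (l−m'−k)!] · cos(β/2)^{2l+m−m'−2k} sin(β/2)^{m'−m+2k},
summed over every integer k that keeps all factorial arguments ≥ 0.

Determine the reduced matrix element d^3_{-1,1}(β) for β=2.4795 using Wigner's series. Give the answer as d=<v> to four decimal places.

d^3_{-1,1}(β=2.4795) via Wigner's sum:
c=cos(2.4795/2)=0.325033, s=sin(2.4795/2)=0.945703; N=√[2·24·24·2]=48.000000
The bounds max(0,m−m')=2 and min(l+m,l−m')=4 give 3 terms
  k=2: (−1)^0·48.0000/(8)·0.3250^4·0.9457^2 = +0.059892
  k=3: (−1)^1·48.0000/(6)·0.3250^2·0.9457^4 = -0.676025
  k=4: (−1)^2·48.0000/(48)·0.3250^0·0.9457^6 = +0.715365
d^3_{-1,1}(2.4795) = +0.059892 -0.676025 +0.715365 = +0.099232

d=0.0992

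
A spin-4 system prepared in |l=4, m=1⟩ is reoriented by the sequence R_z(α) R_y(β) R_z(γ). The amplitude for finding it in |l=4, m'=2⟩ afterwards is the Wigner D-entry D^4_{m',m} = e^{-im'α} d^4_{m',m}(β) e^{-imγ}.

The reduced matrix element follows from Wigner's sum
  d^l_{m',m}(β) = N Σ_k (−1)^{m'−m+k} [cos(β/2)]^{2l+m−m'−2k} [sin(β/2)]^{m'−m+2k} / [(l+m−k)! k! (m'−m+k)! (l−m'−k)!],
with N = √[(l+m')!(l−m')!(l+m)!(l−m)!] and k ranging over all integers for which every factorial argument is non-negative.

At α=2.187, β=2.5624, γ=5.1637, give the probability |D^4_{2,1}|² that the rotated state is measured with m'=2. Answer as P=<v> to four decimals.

P=0.0536

D^4_{2,1}(2.187,2.5624,5.1637) = e^{-i·2·2.187}·d^4_{2,1}(2.5624)·e^{-i·1·5.1637}. Compute d first:
Half-angle: c=0.285565, s=0.958359. N=√(720·2·120·6)=1018.233765
k∈{0,1,2} keeps every argument non-negative
  k=0: (−1)^1·1018.2338/(240)·0.2856^7·0.9584^1 = -0.000630
  k=1: (−1)^2·1018.2338/(48)·0.2856^5·0.9584^3 = +0.035458
  k=2: (−1)^3·1018.2338/(72)·0.2856^3·0.9584^5 = -0.266240
d^4_{2,1}(2.5624) = -0.000630 +0.035458 -0.266240 = -0.231411
|D^4_{2,1}|² = |d^4_{2,1}(β)|² = (-0.231411)² = 0.053551 (the z-rotation phases have unit modulus)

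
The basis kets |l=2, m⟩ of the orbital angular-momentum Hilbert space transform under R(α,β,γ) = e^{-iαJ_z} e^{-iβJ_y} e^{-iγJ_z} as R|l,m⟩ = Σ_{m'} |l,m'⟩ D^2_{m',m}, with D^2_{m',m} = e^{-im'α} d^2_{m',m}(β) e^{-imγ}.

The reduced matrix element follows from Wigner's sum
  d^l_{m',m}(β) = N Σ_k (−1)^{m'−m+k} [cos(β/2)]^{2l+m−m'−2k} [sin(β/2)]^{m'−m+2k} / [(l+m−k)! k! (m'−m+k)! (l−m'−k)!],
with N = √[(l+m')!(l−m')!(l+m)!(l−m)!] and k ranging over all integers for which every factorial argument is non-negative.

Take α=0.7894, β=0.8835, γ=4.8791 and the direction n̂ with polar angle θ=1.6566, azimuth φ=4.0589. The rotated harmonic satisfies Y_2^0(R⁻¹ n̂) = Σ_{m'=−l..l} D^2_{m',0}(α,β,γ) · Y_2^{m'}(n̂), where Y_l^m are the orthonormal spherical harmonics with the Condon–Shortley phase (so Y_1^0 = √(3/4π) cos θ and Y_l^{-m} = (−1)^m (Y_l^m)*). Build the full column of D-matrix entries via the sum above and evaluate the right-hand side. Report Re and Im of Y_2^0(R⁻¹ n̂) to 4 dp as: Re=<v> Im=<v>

Re=0.3180 Im=0.0000

Need the full column D^2_{m',0} for m'=−2..2 at α=0.7894, β=0.8835, γ=4.8791.
cos(β/2)=0.904005, sin(β/2)=0.427522
d^2_{-2,0}: single k=2 term ⇒ +0.365876;  D = -0.002928+0.365865i
d^2_{-1,0}: k∈[1..2] ⇒ +0.773654 -0.173030 = +0.600623;  D = +0.423002+0.426401i
d^2_{0,0}: k∈[0..2] ⇒ +0.667856 -0.597474 +0.033407 = +0.103790;  D = +0.103790+0.000000i
d^2_{1,0}: k∈[0..1] ⇒ -0.773654 +0.173030 = -0.600623;  D = -0.423002+0.426401i
d^2_{2,0}: single k=0 term ⇒ +0.365876;  D = -0.002928-0.365865i
Y_2^{m'}(θ=1.6566,φ=4.0589) and Σ D·Y over m':
  (-0.0029+0.3659i)·(-0.1000-0.3702i)  (+0.4230+0.4264i)·(+0.0401-0.0524i)  (+0.1038+0.0000i)·(-0.3084+0.0000i)  (-0.4230+0.4264i)·(-0.0401-0.0524i)  (-0.0029-0.3659i)·(-0.1000+0.3702i)
Y_2^0(R⁻¹ n̂) = +0.318027+0.000000i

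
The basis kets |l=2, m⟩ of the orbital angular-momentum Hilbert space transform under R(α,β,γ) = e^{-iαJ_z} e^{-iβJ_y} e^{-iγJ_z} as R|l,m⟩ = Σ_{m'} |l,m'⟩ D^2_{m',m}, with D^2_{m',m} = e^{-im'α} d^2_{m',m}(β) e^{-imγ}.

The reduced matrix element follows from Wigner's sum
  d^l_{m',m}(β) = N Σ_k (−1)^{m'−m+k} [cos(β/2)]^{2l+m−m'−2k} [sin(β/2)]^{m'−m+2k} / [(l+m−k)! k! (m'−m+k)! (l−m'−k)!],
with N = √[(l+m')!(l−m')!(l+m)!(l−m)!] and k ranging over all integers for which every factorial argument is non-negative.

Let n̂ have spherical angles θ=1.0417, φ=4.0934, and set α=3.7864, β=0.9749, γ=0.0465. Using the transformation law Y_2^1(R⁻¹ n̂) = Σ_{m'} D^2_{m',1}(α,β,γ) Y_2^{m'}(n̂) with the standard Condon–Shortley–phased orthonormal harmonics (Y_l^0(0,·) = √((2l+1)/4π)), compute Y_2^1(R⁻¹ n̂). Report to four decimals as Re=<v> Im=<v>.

Re=-0.0419 Im=-0.1926

Need the full column D^2_{m',1} for m'=−2..2 at α=3.7864, β=0.9749, γ=0.0465.
cos(β/2)=0.883530, sin(β/2)=0.468374
d^2_{-2,1}: single k=3 term ⇒ +0.181564;  D = +0.058436+0.171904i
d^2_{-1,1}: k∈[2..3] ⇒ +0.513748 -0.048125 = +0.465623;  D = -0.384740-0.262260i
d^2_{0,1}: k∈[1..2] ⇒ +0.791285 -0.222370 = +0.568915;  D = +0.568300-0.026445i
d^2_{1,1}: k∈[0..1] ⇒ +0.609376 -0.513748 = +0.095628;  D = -0.073673+0.060967i
d^2_{2,1}: single k=0 term ⇒ -0.646081;  D = -0.150235+0.628371i
Y_2^{m'}(θ=1.0417,φ=4.0934) and Σ D·Y over m':
  (+0.0584+0.1719i)·(-0.0940-0.2721i)  (-0.3847-0.2623i)·(-0.1953+0.2742i)  (+0.5683-0.0264i)·(-0.0743+0.0000i)  (-0.0737+0.0610i)·(+0.1953+0.2742i)  (-0.1502+0.6284i)·(-0.0940+0.2721i)
Y_2^1(R⁻¹ n̂) = -0.041852-0.192622i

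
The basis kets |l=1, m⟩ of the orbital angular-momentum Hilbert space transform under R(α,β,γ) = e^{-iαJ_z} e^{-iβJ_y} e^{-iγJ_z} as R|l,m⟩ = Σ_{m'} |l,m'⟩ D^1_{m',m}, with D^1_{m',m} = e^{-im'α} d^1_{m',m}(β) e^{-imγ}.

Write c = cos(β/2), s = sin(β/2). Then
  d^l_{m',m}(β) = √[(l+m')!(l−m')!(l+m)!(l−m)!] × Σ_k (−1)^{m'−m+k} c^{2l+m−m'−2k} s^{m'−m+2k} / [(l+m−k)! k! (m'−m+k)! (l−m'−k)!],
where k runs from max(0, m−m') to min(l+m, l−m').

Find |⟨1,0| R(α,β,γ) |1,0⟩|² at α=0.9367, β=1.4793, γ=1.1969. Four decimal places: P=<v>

P=0.0083

D^1_{0,0}(0.9367,1.4793,1.1969) = e^{-i·0·0.9367}·d^1_{0,0}(1.4793)·e^{-i·0·1.1969}. Compute d first:
Half-angle: c=0.738705, s=0.674029. N=√(1·1·1·1)=1.000000
Admissible k: 0..1 (factorial args all ≥0)
  k=0: (−1)^0·1.0000/(1)·0.7387^2·0.6740^0 = +0.545684
  k=1: (−1)^1·1.0000/(1)·0.7387^0·0.6740^2 = -0.454316
d^1_{0,0}(1.4793) = +0.545684 -0.454316 = +0.091369
|D^1_{0,0}|² = |d^1_{0,0}(β)|² = (+0.091369)² = 0.008348 (the z-rotation phases have unit modulus)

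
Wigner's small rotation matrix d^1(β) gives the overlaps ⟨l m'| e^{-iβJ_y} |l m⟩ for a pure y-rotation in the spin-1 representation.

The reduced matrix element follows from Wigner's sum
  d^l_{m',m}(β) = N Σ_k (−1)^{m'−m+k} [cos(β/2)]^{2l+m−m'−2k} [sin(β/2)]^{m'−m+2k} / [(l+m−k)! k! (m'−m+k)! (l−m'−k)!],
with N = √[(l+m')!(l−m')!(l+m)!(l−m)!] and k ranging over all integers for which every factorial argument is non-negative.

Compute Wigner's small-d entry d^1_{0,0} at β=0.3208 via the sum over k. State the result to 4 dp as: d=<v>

d^1_{0,0}(β=0.3208) via Wigner's sum:
Half-angle: c=0.987163, s=0.159713. N=√(1·1·1·1)=1.000000
k∈{0,1} keeps every argument non-negative
  k=0: (−1)^0·1.0000/(1)·0.9872^2·0.1597^0 = +0.974492
  k=1: (−1)^1·1.0000/(1)·0.9872^0·0.1597^2 = -0.025508
d^1_{0,0}(0.3208) = +0.974492 -0.025508 = +0.948983

d=0.9490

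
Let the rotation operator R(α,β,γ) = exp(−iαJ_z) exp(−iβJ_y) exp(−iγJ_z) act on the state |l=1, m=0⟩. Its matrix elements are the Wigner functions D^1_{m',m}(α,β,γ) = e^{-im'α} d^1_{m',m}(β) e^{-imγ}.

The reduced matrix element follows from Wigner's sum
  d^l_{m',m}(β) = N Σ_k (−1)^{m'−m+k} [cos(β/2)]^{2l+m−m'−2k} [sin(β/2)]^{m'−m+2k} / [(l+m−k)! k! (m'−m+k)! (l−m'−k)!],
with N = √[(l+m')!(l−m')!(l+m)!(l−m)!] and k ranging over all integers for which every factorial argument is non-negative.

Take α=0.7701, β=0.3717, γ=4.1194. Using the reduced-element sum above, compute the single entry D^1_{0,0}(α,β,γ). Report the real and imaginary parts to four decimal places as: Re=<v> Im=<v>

Re=0.9317 Im=0.0000

Split into d^1_{0,0}(β=0.3717) × two z-phases.
c=cos(0.3717/2)=0.982780, s=sin(0.3717/2)=0.184782; N=√[1·1·1·1]=1.000000
k: max(0,(0)−(0))=0 … min(1+(0),1−(0))=1
  k=0: (−1)^0·1.0000/(1)·0.9828^2·0.1848^0 = +0.965856
  k=1: (−1)^1·1.0000/(1)·0.9828^0·0.1848^2 = -0.034144
d^1_{0,0}(0.3717) = +0.965856 -0.034144 = +0.931711
Phases: e^{-i·(0)·0.7701}=+1.000000+0.000000i, e^{-i·(0)·4.1194}=+1.000000+0.000000i ⇒ D=+0.931711+0.000000i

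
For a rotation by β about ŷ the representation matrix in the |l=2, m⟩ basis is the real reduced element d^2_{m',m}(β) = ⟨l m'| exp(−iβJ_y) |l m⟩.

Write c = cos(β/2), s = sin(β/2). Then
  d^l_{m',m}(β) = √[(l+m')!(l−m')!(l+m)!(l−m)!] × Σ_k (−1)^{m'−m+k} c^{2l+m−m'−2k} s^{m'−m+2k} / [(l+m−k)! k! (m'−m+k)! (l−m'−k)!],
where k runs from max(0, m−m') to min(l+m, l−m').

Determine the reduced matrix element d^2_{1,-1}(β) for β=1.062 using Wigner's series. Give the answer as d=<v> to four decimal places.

d=0.5063

d^2_{1,-1}(β=1.062) via Wigner's sum:
With c≡cos(β/2)=0.862301 and s≡sin(β/2)=0.506396, N=[6·1·1·6]^{1/2}=6.000000
k∈{0,1} keeps every argument non-negative
  k=0: (−1)^2·6.0000/(2)·0.8623^2·0.5064^2 = +0.572031
  k=1: (−1)^3·6.0000/(6)·0.8623^0·0.5064^4 = -0.065760
d^2_{1,-1}(1.062) = +0.572031 -0.065760 = +0.506271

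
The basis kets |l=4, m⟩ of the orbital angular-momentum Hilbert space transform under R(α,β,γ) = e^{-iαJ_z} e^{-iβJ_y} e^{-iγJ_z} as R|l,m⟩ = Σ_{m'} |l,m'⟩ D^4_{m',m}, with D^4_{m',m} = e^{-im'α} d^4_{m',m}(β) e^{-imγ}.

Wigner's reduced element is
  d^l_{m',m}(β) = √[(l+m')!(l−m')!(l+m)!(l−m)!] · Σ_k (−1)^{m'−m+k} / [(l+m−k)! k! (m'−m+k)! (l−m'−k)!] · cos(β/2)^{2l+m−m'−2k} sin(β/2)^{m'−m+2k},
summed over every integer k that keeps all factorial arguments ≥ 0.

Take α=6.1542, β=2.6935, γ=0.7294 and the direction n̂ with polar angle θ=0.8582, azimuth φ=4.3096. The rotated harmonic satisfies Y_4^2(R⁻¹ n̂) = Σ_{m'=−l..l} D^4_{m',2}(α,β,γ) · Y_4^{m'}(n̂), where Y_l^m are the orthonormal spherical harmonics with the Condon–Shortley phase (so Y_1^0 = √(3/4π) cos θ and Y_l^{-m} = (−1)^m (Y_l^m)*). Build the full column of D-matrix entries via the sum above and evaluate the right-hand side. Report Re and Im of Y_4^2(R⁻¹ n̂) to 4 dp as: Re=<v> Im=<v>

Need the full column D^4_{m',2} for m'=−4..4 at α=6.1542, β=2.6935, γ=0.7294.
cos(β/2)=0.222177, sin(β/2)=0.975006
d^4_{-4,2}: single k=6 term ⇒ +0.224399;  D = -0.088200-0.206339i
d^4_{-3,2}: k∈[5..6] ⇒ +0.108472 -0.696329 = -0.587857;  D = +0.159608+0.565775i
d^4_{-2,2}: k∈[4..6] ⇒ +0.033030 -0.508889 +0.816695 = +0.340837;  D = -0.049577-0.337212i
d^4_{-1,2}: k∈[3..5] ⇒ +0.007096 -0.204993 +0.789563 = +0.591667;  D = -0.010051-0.591581i
d^4_{0,2}: k∈[2..4] ⇒ +0.001085 -0.055707 +0.402312 = +0.347689;  D = +0.038859-0.345511i
d^4_{1,2}: k∈[1..3] ⇒ +0.000111 -0.010644 +0.136662 = +0.126128;  D = +0.030101-0.122484i
d^4_{2,2}: k∈[0..2] ⇒ +0.000006 -0.001372 +0.033030 = +0.031664;  D = +0.011449-0.029522i
d^4_{3,2}: k∈[0..1] ⇒ -0.000097 +0.005632 = +0.005535;  D = +0.002649-0.004860i
d^4_{4,2}: single k=0 term ⇒ +0.000605;  D = +0.000355-0.000490i
Y_4^{m'}(θ=0.8582,φ=4.3096) and Σ D·Y over m':
  (-0.0882-0.2063i)·(-0.0059+0.1449i)  (+0.1596+0.5658i)·(+0.3315-0.1257i)  (-0.0496-0.3372i)·(-0.2643-0.2752i)  (-0.0101-0.5916i)·(+0.0007-0.0017i)  (+0.0389-0.3455i)·(-0.3627+0.0000i)  (+0.0301-0.1225i)·(-0.0007-0.0017i)  (+0.0114-0.0295i)·(-0.2643+0.2752i)  (+0.0026-0.0049i)·(-0.3315-0.1257i)  (+0.0004-0.0005i)·(-0.0059-0.1449i)
Y_4^2(R⁻¹ n̂) = +0.062967+0.395810i

Re=0.0630 Im=0.3958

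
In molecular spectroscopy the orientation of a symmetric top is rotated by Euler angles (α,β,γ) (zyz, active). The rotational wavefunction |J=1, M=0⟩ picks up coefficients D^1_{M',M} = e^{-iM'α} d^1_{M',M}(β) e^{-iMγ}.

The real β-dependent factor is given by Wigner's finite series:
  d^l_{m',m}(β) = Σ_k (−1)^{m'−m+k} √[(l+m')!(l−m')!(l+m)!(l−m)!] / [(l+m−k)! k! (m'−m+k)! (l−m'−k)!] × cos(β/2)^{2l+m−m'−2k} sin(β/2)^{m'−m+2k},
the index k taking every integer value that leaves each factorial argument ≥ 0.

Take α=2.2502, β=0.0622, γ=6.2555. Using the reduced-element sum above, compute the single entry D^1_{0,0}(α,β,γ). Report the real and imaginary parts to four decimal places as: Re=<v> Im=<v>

D^1_{0,0}(2.2502,0.0622,6.2555) = e^{-i·0·2.2502}·d^1_{0,0}(0.0622)·e^{-i·0·6.2555}. Compute d first:
c=cos(0.0622/2)=0.999516, s=sin(0.0622/2)=0.031095; N=√[1·1·1·1]=1.000000
k: max(0,(0)−(0))=0 … min(1+(0),1−(0))=1
  k=0: (−1)^0·1.0000/(1)·0.9995^2·0.0311^0 = +0.999033
  k=1: (−1)^1·1.0000/(1)·0.9995^0·0.0311^2 = -0.000967
d^1_{0,0}(0.0622) = +0.999033 -0.000967 = +0.998066
Phases: e^{-i·(0)·2.2502}=+1.000000+0.000000i, e^{-i·(0)·6.2555}=+1.000000+0.000000i ⇒ D=+0.998066+0.000000i

Re=0.9981 Im=0.0000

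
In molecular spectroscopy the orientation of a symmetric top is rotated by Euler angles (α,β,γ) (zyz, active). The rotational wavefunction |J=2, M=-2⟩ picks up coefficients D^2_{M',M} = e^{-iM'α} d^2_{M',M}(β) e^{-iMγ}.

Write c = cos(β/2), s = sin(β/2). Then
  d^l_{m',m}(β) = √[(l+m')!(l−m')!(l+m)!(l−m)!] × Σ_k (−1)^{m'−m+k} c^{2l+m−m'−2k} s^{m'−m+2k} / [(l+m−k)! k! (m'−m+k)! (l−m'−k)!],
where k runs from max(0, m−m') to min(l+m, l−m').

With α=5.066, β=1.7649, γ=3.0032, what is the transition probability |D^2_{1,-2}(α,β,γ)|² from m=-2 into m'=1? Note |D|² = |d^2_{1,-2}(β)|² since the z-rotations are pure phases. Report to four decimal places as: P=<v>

P=0.3425

D^2_{1,-2}(5.066,1.7649,3.0032) = e^{-i·1·5.066}·d^2_{1,-2}(1.7649)·e^{-i·-2·3.0032}. Compute d first:
c=cos(1.7649/2)=0.635261, s=sin(1.7649/2)=0.772298; N=√[6·1·1·24]=12.000000
Admissible k: 0..0 (factorial args all ≥0)
  k=0: (−1)^3·12.0000/(6)·0.6353^1·0.7723^3 = -0.585243
d^2_{1,-2}(1.7649) = -0.585243
|D^2_{1,-2}|² = |d^2_{1,-2}(β)|² = (-0.585243)² = 0.342509 (the z-rotation phases have unit modulus)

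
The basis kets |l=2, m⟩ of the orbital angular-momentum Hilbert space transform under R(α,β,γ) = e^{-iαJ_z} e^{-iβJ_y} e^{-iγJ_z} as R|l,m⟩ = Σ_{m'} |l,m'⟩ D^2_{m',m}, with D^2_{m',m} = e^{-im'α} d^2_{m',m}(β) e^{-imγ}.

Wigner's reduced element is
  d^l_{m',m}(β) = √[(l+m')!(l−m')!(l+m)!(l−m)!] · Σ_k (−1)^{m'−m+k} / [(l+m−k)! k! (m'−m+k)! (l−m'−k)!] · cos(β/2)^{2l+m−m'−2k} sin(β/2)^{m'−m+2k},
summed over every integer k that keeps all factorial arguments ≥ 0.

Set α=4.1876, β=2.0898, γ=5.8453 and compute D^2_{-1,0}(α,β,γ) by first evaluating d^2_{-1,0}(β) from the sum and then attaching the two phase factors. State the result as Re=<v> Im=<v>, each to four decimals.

First d^2_{-1,0}(β=2.0898), then the phase factors e^{-i(-1)α} and e^{-i(0)γ}:
Half-angle: c=0.501988, s=0.864874. N=√(1·6·2·2)=4.898979
k: max(0,(0)−(-1))=1 … min(2+(0),2−(-1))=2
  k=1: (−1)^0·4.8990/(2)·0.5020^3·0.8649^1 = +0.267985
  k=2: (−1)^1·4.8990/(2)·0.5020^1·0.8649^3 = -0.795478
d^2_{-1,0}(2.0898) = +0.267985 -0.795478 = -0.527494
D = (-0.501030-0.865430i)·(-0.527494)·(+1.000000+0.000000i) = +0.264290+0.456509i

Re=0.2643 Im=0.4565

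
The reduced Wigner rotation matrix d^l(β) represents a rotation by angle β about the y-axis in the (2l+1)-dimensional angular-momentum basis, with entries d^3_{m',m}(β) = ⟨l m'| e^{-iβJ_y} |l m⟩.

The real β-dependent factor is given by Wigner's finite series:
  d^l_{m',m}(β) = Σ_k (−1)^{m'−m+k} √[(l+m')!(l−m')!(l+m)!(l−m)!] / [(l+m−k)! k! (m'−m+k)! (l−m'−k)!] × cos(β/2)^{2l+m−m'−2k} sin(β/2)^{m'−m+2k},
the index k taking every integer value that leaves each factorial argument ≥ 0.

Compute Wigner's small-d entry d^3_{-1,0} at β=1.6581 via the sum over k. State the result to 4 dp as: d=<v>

d^3_{-1,0}(β=1.6581) via Wigner's sum:
c=cos(1.6581/2)=0.675576, s=sin(1.6581/2)=0.737290; N=√[2·24·6·6]=41.569219
k: max(0,(0)−(-1))=1 … min(3+(0),3−(-1))=3
  k=1: (−1)^0·41.5692/(12)·0.6756^5·0.7373^1 = +0.359419
  k=2: (−1)^1·41.5692/(4)·0.6756^3·0.7373^3 = -1.284252
  k=3: (−1)^2·41.5692/(12)·0.6756^1·0.7373^5 = +0.509867
d^3_{-1,0}(1.6581) = +0.359419 -1.284252 +0.509867 = -0.414966

d=-0.4150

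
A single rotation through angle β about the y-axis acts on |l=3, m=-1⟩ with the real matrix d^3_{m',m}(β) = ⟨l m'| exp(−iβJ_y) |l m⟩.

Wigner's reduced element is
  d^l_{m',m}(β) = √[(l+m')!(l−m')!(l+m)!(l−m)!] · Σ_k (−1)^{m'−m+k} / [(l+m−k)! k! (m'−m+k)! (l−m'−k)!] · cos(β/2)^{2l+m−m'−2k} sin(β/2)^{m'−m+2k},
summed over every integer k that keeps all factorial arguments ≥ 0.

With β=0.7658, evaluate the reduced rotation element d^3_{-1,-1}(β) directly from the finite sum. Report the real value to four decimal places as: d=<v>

d^3_{-1,-1}(β=0.7658) via Wigner's sum:
c=cos(0.7658/2)=0.927585, s=sin(0.7658/2)=0.373612; N=√[2·24·2·24]=48.000000
Admissible k: 0..2 (factorial args all ≥0)
  k=0: (−1)^0·48.0000/(48)·0.9276^6·0.3736^0 = +0.636975
  k=1: (−1)^1·48.0000/(6)·0.9276^4·0.3736^2 = -0.826698
  k=2: (−1)^2·48.0000/(8)·0.9276^2·0.3736^4 = +0.100587
d^3_{-1,-1}(0.7658) = +0.636975 -0.826698 +0.100587 = -0.089135

d=-0.0891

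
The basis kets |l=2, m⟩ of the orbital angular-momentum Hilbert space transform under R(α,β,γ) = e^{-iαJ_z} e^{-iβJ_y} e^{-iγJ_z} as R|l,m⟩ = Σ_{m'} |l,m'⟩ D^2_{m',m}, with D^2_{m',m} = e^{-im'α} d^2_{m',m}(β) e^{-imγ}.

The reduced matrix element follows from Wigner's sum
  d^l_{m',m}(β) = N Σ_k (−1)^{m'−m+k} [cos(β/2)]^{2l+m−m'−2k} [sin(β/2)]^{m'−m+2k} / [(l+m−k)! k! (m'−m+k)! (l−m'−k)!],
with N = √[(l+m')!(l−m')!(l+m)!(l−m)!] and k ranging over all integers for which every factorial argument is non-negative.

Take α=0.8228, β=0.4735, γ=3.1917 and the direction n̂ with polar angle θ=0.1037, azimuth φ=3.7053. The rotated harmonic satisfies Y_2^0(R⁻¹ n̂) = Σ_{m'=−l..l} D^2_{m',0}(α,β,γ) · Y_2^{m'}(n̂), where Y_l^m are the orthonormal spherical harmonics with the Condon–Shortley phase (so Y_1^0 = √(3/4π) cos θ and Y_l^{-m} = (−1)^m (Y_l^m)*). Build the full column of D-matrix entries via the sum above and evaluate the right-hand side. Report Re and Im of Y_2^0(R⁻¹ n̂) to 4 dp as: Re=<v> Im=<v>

Re=0.3515 Im=0.0000

Need the full column D^2_{m',0} for m'=−2..2 at α=0.8228, β=0.4735, γ=3.1917.
cos(β/2)=0.972105, sin(β/2)=0.234545
d^2_{-2,0}: single k=2 term ⇒ +0.127337;  D = -0.009516+0.126980i
d^2_{-1,0}: k∈[1..2] ⇒ +0.527765 -0.030723 = +0.497042;  D = +0.338074+0.364358i
d^2_{0,0}: k∈[0..2] ⇒ +0.893004 -0.207940 +0.003026 = +0.688091;  D = +0.688091+0.000000i
d^2_{1,0}: k∈[0..1] ⇒ -0.527765 +0.030723 = -0.497042;  D = -0.338074+0.364358i
d^2_{2,0}: single k=0 term ⇒ +0.127337;  D = -0.009516-0.126980i
Y_2^{m'}(θ=0.1037,φ=3.7053) and Σ D·Y over m':
  (-0.0095+0.1270i)·(+0.0018-0.0037i)  (+0.3381+0.3644i)·(-0.0672+0.0425i)  (+0.6881+0.0000i)·(+0.6206+0.0000i)  (-0.3381+0.3644i)·(+0.0672+0.0425i)  (-0.0095-0.1270i)·(+0.0018+0.0037i)
Y_2^0(R⁻¹ n̂) = +0.351545+0.000000i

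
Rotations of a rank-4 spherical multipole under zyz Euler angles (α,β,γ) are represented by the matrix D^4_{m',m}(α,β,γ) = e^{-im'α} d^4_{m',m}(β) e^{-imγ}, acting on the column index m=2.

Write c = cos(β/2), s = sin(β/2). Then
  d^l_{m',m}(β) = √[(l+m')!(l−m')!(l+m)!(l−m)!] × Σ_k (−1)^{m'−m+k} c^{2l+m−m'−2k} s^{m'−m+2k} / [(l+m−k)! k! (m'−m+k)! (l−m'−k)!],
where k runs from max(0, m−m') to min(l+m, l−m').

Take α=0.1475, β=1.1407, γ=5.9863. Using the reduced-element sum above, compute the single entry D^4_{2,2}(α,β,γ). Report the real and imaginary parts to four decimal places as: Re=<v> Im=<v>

Split into d^4_{2,2}(β=1.1407) × two z-phases.
c=cos(1.1407/2)=0.841712, s=sin(1.1407/2)=0.539927; N=√[720·2·720·2]=1440.000000
Admissible k: 0..2 (factorial args all ≥0)
  k=0: (−1)^0·1440.0000/(1440)·0.8417^8·0.5399^0 = +0.251947
  k=1: (−1)^1·1440.0000/(120)·0.8417^6·0.5399^2 = -1.244034
  k=2: (−1)^2·1440.0000/(96)·0.8417^4·0.5399^4 = +0.639859
d^4_{2,2}(1.1407) = +0.251947 -1.244034 +0.639859 = -0.352228
Phases: e^{-i·(2)·0.1475}=+0.956802-0.290740i, e^{-i·(2)·5.9863}=+0.828837+0.559490i ⇒ D=-0.336624-0.103677i

Re=-0.3366 Im=-0.1037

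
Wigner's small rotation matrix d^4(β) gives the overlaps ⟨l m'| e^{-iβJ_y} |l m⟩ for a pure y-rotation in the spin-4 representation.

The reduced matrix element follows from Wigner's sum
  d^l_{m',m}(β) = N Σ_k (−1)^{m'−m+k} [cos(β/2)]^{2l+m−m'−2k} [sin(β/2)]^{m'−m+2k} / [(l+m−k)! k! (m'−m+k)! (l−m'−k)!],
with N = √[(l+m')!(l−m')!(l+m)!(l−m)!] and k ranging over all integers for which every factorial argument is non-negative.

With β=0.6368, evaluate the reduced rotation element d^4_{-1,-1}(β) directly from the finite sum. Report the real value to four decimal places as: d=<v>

d=-0.1909

d^4_{-1,-1}(β=0.6368) via Wigner's sum:
Half-angle: c=0.949738, s=0.313047. N=√(6·120·6·120)=720.000000
Admissible k: 0..3 (factorial args all ≥0)
  k=0: (−1)^0·720.0000/(720)·0.9497^8·0.3130^0 = +0.661955
  k=1: (−1)^1·720.0000/(48)·0.9497^6·0.3130^2 = -1.078780
  k=2: (−1)^2·720.0000/(24)·0.9497^4·0.3130^4 = +0.234410
  k=3: (−1)^3·720.0000/(72)·0.9497^2·0.3130^6 = -0.008489
d^4_{-1,-1}(0.6368) = +0.661955 -1.078780 +0.234410 -0.008489 = -0.190904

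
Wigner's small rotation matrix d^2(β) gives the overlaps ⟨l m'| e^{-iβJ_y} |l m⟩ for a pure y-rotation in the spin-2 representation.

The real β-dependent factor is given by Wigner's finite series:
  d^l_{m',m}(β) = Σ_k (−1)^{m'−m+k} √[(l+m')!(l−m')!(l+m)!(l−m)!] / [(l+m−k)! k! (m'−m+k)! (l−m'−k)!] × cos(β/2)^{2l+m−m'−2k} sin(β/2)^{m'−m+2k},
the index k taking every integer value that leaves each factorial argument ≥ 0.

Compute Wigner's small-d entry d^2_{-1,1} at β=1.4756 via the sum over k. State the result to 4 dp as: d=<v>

d^2_{-1,1}(β=1.4756) via Wigner's sum:
c=cos(1.4756/2)=0.739950, s=sin(1.4756/2)=0.672662; N=√[1·6·6·1]=6.000000
k: max(0,(1)−(-1))=2 … min(2+(1),2−(-1))=3
  k=2: (−1)^0·6.0000/(2)·0.7400^2·0.6727^2 = +0.743224
  k=3: (−1)^1·6.0000/(6)·0.7400^0·0.6727^4 = -0.204732
d^2_{-1,1}(1.4756) = +0.743224 -0.204732 = +0.538491

d=0.5385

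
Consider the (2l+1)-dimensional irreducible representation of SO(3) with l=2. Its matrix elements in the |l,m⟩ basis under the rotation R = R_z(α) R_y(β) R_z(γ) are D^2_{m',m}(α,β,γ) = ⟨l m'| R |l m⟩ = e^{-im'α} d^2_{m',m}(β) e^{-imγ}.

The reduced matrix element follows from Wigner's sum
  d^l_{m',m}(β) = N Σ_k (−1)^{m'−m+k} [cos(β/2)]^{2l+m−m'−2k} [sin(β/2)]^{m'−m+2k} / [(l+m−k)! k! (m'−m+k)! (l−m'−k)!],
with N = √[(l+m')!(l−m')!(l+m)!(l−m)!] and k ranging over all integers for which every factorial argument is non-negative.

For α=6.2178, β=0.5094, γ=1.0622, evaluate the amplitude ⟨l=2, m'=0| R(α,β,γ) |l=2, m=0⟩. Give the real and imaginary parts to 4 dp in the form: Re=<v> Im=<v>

Split into d^2_{0,0}(β=0.5094) × two z-phases.
c=cos(0.5094/2)=0.967739, s=sin(0.5094/2)=0.251955; N=√[2·2·2·2]=4.000000
k: max(0,(0)−(0))=0 … min(2+(0),2−(0))=2
  k=0: (−1)^0·4.0000/(4)·0.9677^4·0.2520^0 = +0.877067
  k=1: (−1)^1·4.0000/(1)·0.9677^2·0.2520^2 = -0.237806
  k=2: (−1)^2·4.0000/(4)·0.9677^0·0.2520^4 = +0.004030
d^2_{0,0}(0.5094) = +0.877067 -0.237806 +0.004030 = +0.643291
Attach z-rotation phases: D = e^{-i(0)(6.2178)}·(+0.643291)·e^{-i(0)(1.0622)} = +0.643291+0.000000i

Re=0.6433 Im=0.0000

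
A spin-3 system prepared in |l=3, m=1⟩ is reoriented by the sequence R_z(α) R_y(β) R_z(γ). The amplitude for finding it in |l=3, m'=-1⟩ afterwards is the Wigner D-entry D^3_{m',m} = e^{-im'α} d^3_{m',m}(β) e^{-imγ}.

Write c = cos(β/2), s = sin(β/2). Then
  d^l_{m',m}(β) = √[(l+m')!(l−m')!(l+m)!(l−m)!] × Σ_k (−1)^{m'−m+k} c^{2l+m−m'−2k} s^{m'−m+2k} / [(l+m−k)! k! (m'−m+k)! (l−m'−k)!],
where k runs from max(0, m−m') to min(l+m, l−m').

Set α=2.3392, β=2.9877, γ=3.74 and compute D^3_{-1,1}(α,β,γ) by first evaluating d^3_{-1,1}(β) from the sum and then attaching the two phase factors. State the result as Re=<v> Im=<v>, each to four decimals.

Re=0.1583 Im=-0.9224

D^3_{-1,1}(2.3392,2.9877,3.74) = e^{-i·-1·2.3392}·d^3_{-1,1}(2.9877)·e^{-i·1·3.74}. Compute d first:
Half-angle: c=0.076870, s=0.997041. N=√(2·24·24·2)=48.000000
k∈{2,3,4} keeps every argument non-negative
  k=2: (−1)^0·48.0000/(8)·0.0769^4·0.9970^2 = +0.000208
  k=3: (−1)^1·48.0000/(6)·0.0769^2·0.9970^4 = -0.046715
  k=4: (−1)^2·48.0000/(48)·0.0769^0·0.9970^6 = +0.982377
d^3_{-1,1}(2.9877) = +0.000208 -0.046715 +0.982377 = +0.935870
Phases: e^{-i·(-1)·2.3392}=-0.694988+0.719021i, e^{-i·(1)·3.74}=-0.826234+0.563327i ⇒ D=+0.158329-0.922380i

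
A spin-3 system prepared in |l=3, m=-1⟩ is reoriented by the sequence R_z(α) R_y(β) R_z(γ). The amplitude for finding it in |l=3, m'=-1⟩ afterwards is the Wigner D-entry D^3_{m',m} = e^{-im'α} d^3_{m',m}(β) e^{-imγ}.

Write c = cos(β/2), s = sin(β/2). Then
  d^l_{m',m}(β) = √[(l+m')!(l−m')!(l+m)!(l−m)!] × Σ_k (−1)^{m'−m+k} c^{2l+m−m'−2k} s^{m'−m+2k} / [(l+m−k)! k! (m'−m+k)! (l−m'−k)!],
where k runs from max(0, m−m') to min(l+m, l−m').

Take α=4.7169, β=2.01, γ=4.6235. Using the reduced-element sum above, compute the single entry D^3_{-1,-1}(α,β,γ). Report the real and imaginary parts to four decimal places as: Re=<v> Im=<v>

Split into d^3_{-1,-1}(β=2.01) × two z-phases.
Half-angle: c=0.536088, s=0.844162. N=√(2·24·2·24)=48.000000
The bounds max(0,m−m')=0 and min(l+m,l−m')=2 give 3 terms
  k=0: (−1)^0·48.0000/(48)·0.5361^6·0.8442^0 = +0.023737
  k=1: (−1)^1·48.0000/(6)·0.5361^4·0.8442^2 = -0.470854
  k=2: (−1)^2·48.0000/(8)·0.5361^2·0.8442^4 = +0.875643
d^3_{-1,-1}(2.01) = +0.023737 -0.470854 +0.875643 = +0.428525
Phases: e^{-i·(-1)·4.7169}=+0.004511-0.999990i, e^{-i·(-1)·4.6235}=-0.088772-0.996052i ⇒ D=-0.427000+0.036115i

Re=-0.4270 Im=0.0361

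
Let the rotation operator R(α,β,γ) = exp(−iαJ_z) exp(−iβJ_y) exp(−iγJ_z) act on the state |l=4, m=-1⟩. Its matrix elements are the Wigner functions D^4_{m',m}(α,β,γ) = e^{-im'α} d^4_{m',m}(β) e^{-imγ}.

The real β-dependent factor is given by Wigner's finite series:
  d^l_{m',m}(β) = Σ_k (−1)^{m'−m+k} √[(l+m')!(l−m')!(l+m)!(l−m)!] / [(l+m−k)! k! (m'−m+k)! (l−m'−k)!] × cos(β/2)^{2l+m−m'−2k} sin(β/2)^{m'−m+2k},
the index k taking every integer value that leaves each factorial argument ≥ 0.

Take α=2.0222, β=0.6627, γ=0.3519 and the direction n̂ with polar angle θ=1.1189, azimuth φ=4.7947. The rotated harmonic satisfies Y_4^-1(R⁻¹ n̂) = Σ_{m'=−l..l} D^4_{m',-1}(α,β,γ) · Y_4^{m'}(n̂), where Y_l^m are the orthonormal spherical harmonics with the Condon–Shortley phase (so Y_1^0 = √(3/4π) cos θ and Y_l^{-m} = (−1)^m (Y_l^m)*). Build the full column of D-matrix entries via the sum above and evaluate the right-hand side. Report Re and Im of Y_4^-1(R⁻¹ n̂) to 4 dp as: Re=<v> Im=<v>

Need the full column D^4_{m',-1} for m'=−4..4 at α=2.0222, β=0.6627, γ=0.3519.
cos(β/2)=0.945604, sin(β/2)=0.325320
d^4_{-4,-1}: single k=3 term ⇒ +0.194793;  D = -0.107843+0.162216i
d^4_{-3,-1}: k∈[2..3] ⇒ +0.600548 -0.118467 = +0.482080;  D = +0.477673+0.065034i
d^4_{-2,-1}: k∈[1..3] ⇒ +0.933065 -0.552185 +0.043571 = +0.424451;  D = -0.131941-0.403423i
d^4_{-1,-1}: k∈[0..3] ⇒ +0.639256 -1.134928 +0.268659 -0.010599 = -0.237613;  D = +0.170999-0.164983i
d^4_{0,-1}: k∈[0..3] ⇒ -0.983537 +0.698465 -0.082670 +0.001631 = -0.366111;  D = -0.343676-0.126192i
d^4_{1,-1}: k∈[0..3] ⇒ +0.756619 -0.268659 +0.015899 -0.000125 = +0.503734;  D = -0.050041-0.501242i
d^4_{2,-1}: k∈[0..2] ⇒ -0.368123 +0.065356 -0.001547 = -0.304314;  D = +0.259291-0.159296i
d^4_{3,-1}: k∈[0..1] ⇒ +0.118467 -0.008413 = +0.110054;  D = +0.092745+0.059248i
d^4_{4,-1}: single k=0 term ⇒ -0.023056;  D = -0.002693+0.022898i
Y_4^{m'}(θ=1.1189,φ=4.7947) and Σ D·Y over m':
  (-0.1078+0.1622i)·(+0.2743-0.0937i)  (+0.4777+0.0650i)·(-0.0973-0.3859i)  (-0.1319-0.4034i)·(-0.0894+0.0149i)  (+0.1710-0.1650i)·(-0.0254-0.3084i)  (-0.3437-0.1262i)·(-0.1532+0.0000i)  (-0.0500-0.5012i)·(+0.0254-0.3084i)  (+0.2593-0.1593i)·(-0.0894-0.0149i)  (+0.0927+0.0592i)·(+0.0973-0.3859i)  (-0.0027+0.0229i)·(+0.2743+0.0937i)
Y_4^-1(R⁻¹ n̂) = -0.172975-0.142077i

Re=-0.1730 Im=-0.1421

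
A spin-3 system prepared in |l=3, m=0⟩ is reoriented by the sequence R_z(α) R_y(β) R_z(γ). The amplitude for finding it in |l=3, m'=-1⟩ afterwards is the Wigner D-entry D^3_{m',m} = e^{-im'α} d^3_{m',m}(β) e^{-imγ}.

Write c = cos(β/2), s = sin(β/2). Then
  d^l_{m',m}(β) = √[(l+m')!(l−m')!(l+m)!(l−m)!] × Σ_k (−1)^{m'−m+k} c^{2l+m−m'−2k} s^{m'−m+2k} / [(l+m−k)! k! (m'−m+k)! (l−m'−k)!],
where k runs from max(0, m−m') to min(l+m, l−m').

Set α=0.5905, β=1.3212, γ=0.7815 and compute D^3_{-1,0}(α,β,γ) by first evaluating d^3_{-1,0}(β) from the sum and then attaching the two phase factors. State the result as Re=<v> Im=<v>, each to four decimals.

Re=-0.2422 Im=-0.1623

Split into d^3_{-1,0}(β=1.3212) × two z-phases.
c=cos(1.3212/2)=0.789624, s=sin(1.3212/2)=0.613591; N=√[2·24·6·6]=41.569219
k: max(0,(0)−(-1))=1 … min(3+(0),3−(-1))=3
  k=1: (−1)^0·41.5692/(12)·0.7896^5·0.6136^1 = +0.652487
  k=2: (−1)^1·41.5692/(4)·0.7896^3·0.6136^3 = -1.181979
  k=3: (−1)^2·41.5692/(12)·0.7896^1·0.6136^5 = +0.237906
d^3_{-1,0}(1.3212) = +0.652487 -1.181979 +0.237906 = -0.291586
Phases: e^{-i·(-1)·0.5905}=+0.830662+0.556776i, e^{-i·(0)·0.7815}=+1.000000+0.000000i ⇒ D=-0.242210-0.162348i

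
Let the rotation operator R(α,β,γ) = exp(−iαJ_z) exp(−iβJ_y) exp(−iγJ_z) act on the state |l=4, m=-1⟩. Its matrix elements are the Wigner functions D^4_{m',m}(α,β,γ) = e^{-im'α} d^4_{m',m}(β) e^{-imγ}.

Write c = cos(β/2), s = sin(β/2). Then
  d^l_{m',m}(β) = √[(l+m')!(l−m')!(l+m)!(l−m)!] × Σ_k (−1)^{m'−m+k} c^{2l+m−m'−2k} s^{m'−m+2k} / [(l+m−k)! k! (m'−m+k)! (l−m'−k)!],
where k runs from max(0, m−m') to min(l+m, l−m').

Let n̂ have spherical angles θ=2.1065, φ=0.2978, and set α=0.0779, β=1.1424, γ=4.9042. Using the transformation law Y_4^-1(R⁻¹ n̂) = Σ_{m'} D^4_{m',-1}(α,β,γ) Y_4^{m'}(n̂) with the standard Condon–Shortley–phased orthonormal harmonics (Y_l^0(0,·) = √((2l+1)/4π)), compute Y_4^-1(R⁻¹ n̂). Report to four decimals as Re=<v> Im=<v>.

Re=0.0066 Im=0.1897

Need the full column D^4_{m',-1} for m'=−4..4 at α=0.0779, β=1.1424, γ=4.9042.
cos(β/2)=0.841253, sin(β/2)=0.540642
d^4_{-4,-1}: single k=3 term ⇒ +0.498260;  D = +0.240369-0.436447i
d^4_{-3,-1}: k∈[2..3] ⇒ +0.822335 -0.566062 = +0.256273;  D = +0.105786-0.233421i
d^4_{-2,-1}: k∈[1..3] ⇒ +0.683962 -1.412434 +0.388905 = -0.339567;  D = -0.115675+0.319258i
d^4_{-1,-1}: k∈[0..3] ⇒ +0.250849 -1.554068 +1.283708 -0.176730 = -0.196241;  D = -0.052289+0.189146i
d^4_{0,-1}: k∈[0..3] ⇒ -0.720959 +1.786603 -0.737895 +0.050794 = +0.378543;  D = +0.072164-0.371601i
d^4_{1,-1}: k∈[0..3] ⇒ +1.036045 -1.283708 +0.265096 -0.007299 = +0.010133;  D = +0.001152-0.010068i
d^4_{2,-1}: k∈[0..2] ⇒ -0.941623 +0.583357 -0.048187 = -0.406453;  D = -0.014634+0.406189i
d^4_{3,-1}: k∈[0..1] ⇒ +0.566062 -0.140275 = +0.425787;  D = -0.017831-0.425413i
d^4_{4,-1}: single k=0 term ⇒ -0.205789;  D = +0.024592+0.204314i
Y_4^{m'}(θ=2.1065,φ=0.2978) and Σ D·Y over m':
  (+0.2404-0.4364i)·(+0.0897-0.2247i)  (+0.1058-0.2334i)·(-0.2546+0.3166i)  (-0.1157+0.3193i)·(+0.1687-0.1143i)  (-0.0523+0.1891i)·(+0.2335-0.0717i)  (+0.0722-0.3716i)·(-0.2582+0.0000i)  (+0.0012-0.0101i)·(-0.2335-0.0717i)  (-0.0146+0.4062i)·(+0.1687+0.1143i)  (-0.0178-0.4254i)·(+0.2546+0.3166i)  (+0.0246+0.2043i)·(+0.0897+0.2247i)
Y_4^-1(R⁻¹ n̂) = +0.006634+0.189703i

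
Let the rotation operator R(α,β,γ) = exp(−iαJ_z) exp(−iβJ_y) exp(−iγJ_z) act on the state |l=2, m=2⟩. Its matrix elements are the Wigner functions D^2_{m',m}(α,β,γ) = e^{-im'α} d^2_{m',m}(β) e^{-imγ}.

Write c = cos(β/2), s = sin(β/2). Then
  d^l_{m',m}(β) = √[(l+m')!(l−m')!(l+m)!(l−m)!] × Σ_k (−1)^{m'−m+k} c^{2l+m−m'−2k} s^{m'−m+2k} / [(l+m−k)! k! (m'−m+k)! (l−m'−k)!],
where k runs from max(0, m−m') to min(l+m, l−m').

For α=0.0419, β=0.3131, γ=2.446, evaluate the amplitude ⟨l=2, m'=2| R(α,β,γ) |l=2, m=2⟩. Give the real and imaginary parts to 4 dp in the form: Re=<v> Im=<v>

Re=0.2479 Im=0.9191

First d^2_{2,2}(β=0.3131), then the phase factors e^{-i(2)α} and e^{-i(2)γ}:
With c≡cos(β/2)=0.987771 and s≡sin(β/2)=0.155911, N=[24·1·24·1]^{1/2}=24.000000
k: max(0,(2)−(2))=0 … min(2+(2),2−(2))=0
  k=0: (−1)^0·24.0000/(24)·0.9878^4·0.1559^0 = +0.951974
d^2_{2,2}(0.3131) = +0.951974
Phases: e^{-i·(2)·0.0419}=+0.996491-0.083702i, e^{-i·(2)·2.446}=+0.178647+0.983913i ⇒ D=+0.247871+0.919138i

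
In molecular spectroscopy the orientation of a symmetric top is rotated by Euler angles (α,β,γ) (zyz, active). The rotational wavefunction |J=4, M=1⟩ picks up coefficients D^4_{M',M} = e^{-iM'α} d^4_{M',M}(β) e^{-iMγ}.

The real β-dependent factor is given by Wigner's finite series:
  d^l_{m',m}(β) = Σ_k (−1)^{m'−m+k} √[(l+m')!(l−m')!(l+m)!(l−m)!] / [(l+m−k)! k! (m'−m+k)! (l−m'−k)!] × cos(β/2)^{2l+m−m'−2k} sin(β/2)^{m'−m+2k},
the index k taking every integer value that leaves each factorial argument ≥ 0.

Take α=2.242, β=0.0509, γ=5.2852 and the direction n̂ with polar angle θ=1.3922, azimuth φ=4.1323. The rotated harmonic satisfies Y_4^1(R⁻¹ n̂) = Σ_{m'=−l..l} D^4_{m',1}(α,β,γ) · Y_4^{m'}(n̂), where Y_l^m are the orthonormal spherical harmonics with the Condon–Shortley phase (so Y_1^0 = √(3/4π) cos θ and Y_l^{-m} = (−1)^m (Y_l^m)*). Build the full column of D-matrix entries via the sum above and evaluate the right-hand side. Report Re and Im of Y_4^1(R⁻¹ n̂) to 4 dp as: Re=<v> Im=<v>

Need the full column D^4_{m',1} for m'=−4..4 at α=2.242, β=0.0509, γ=5.2852.
cos(β/2)=0.999676, sin(β/2)=0.025447
d^4_{-4,1}: single k=5 term ⇒ +0.000000;  D = -0.000000-0.000000i
d^4_{-3,1}: k∈[4..5] ⇒ +0.000006 -0.000000 = +0.000006;  D = +0.000001+0.000005i
d^4_{-2,1}: k∈[3..5] ⇒ +0.000233 -0.000000 +0.000000 = +0.000232;  D = +0.000162-0.000167i
d^4_{-1,1}: k∈[2..5] ⇒ +0.006463 -0.000013 +0.000000 -0.000000 = +0.006450;  D = -0.006419-0.000634i
d^4_{0,1}: k∈[1..4] ⇒ +0.113546 -0.000441 +0.000000 -0.000000 = +0.113105;  D = +0.061302+0.095051i
d^4_{1,1}: k∈[0..3] ⇒ +0.997412 -0.009695 +0.000013 -0.000000 = +0.987730;  D = +0.317058-0.935460i
d^4_{2,1}: k∈[0..2] ⇒ -0.107719 +0.000349 -0.000000 = -0.107370;  D = +0.101064-0.036254i
d^4_{3,1}: k∈[0..1] ⇒ +0.005130 -0.000006 = +0.005124;  D = +0.004355+0.002701i
d^4_{4,1}: single k=0 term ⇒ -0.000123;  D = +0.000014+0.000122i
Y_4^{m'}(θ=1.3922,φ=4.1323) and Σ D·Y over m':
  (-0.0000-0.0000i)·(-0.2828+0.3038i)  (+0.0000+0.0000i)·(+0.2089+0.0357i)  (+0.0002-0.0002i)·(+0.1008+0.2314i)  (-0.0064-0.0006i)·(+0.1260-0.1922i)  (+0.0613+0.0951i)·(+0.2209+0.0000i)  (+0.3171-0.9355i)·(-0.1260-0.1922i)  (+0.1011-0.0363i)·(+0.1008-0.2314i)  (+0.0044+0.0027i)·(-0.2089+0.0357i)  (+0.0000+0.0001i)·(-0.2828-0.3038i)
Y_4^1(R⁻¹ n̂) = -0.206298+0.051579i

Re=-0.2063 Im=0.0516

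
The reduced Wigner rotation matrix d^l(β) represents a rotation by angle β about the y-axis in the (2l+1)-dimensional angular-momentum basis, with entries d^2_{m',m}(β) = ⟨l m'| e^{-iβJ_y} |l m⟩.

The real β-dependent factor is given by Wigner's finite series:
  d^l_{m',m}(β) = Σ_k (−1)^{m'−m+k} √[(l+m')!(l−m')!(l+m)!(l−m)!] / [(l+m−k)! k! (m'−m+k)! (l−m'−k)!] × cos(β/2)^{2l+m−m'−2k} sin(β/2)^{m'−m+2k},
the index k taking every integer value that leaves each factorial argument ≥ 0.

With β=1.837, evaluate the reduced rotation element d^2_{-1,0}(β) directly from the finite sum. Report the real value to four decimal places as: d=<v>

d^2_{-1,0}(β=1.837) via Wigner's sum:
Half-angle: c=0.607013, s=0.794692. N=√(1·6·2·2)=4.898979
The bounds max(0,m−m')=1 and min(l+m,l−m')=2 give 2 terms
  k=1: (−1)^0·4.8990/(2)·0.6070^3·0.7947^1 = +0.435380
  k=2: (−1)^1·4.8990/(2)·0.6070^1·0.7947^3 = -0.746225
d^2_{-1,0}(1.837) = +0.435380 -0.746225 = -0.310846

d=-0.3108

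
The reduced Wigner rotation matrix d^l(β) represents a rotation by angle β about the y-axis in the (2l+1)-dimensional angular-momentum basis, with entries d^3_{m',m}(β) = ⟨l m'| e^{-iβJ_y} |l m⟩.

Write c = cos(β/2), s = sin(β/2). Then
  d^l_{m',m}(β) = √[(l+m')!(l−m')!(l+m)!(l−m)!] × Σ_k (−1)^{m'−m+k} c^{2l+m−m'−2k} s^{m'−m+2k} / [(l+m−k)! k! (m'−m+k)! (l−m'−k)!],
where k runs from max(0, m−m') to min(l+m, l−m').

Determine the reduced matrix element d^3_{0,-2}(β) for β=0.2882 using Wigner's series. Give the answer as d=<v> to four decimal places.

d=0.1061

d^3_{0,-2}(β=0.2882) via Wigner's sum:
Half-angle: c=0.989636, s=0.143602. N=√(6·6·1·120)=65.726707
Admissible k: 0..1 (factorial args all ≥0)
  k=0: (−1)^2·65.7267/(12)·0.9896^4·0.1436^2 = +0.108338
  k=1: (−1)^3·65.7267/(12)·0.9896^2·0.1436^4 = -0.002281
d^3_{0,-2}(0.2882) = +0.108338 -0.002281 = +0.106057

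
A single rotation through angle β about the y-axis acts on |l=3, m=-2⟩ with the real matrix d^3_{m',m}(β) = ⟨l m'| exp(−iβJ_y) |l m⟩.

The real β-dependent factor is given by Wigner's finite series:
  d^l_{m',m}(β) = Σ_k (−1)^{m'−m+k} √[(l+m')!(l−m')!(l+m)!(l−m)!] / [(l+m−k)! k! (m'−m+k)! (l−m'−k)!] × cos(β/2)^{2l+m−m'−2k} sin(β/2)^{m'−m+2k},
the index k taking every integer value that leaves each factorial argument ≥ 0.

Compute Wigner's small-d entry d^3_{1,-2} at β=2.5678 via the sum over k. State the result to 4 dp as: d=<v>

d=0.5999

d^3_{1,-2}(β=2.5678) via Wigner's sum:
Half-angle: c=0.282977, s=0.959127. N=√(24·2·1·120)=75.894664
The bounds max(0,m−m')=0 and min(l+m,l−m')=1 give 2 terms
  k=0: (−1)^3·75.8947/(12)·0.2830^3·0.9591^3 = -0.126448
  k=1: (−1)^4·75.8947/(24)·0.2830^1·0.9591^5 = +0.726325
d^3_{1,-2}(2.5678) = -0.126448 +0.726325 = +0.599877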